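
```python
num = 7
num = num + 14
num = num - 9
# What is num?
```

Trace:
`num = 7` → num = 7
`num = num + 14` → num = 21
`num = num - 9` → num = 12
So num = 12

Answer: 12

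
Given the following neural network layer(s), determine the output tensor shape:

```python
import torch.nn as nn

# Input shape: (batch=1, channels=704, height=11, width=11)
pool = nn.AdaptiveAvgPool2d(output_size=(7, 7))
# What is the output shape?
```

Input: (1, 704, 11, 11) -> Output: (1, 704, 7, 7)

Answer: (1, 704, 7, 7)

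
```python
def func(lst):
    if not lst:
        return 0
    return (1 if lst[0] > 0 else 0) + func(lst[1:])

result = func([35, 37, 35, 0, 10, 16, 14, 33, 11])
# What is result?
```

Count of positive elements in [35, 37, 35, 0, 10, 16, 14, 33, 11] = 8

Answer: 8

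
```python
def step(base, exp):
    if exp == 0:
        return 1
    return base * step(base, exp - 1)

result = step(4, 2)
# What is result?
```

step(4, 2) = 4 * 4 = 16

Answer: 16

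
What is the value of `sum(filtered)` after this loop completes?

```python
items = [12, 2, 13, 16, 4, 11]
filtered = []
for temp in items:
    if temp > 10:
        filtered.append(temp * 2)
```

Sum of doubled values > 10
`filtered` takes the values: [] → [24] → [24, 26] → [24, 26, 32] → [24, 26, 32, 22]
So `sum(filtered)` = 104

Answer: 104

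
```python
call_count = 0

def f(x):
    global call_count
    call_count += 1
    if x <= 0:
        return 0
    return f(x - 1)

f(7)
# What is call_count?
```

Linear recursion stepping by 1: 8 calls from x=7 down to ≤0.

Answer: 8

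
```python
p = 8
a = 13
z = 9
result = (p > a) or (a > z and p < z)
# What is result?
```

Trace:
`p = 8` → p = 8
`a = 13` → a = 13
`z = 9` → z = 9
`result = (p > a) or (a > z and p < z)` → result = True
So result = True

Answer: True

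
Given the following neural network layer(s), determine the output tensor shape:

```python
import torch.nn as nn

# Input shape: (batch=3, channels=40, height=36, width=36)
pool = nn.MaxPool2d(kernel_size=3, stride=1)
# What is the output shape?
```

Input: (3, 40, 36, 36) -> Output: (3, 40, 34, 34)

Answer: (3, 40, 34, 34)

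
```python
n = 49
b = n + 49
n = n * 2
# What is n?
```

Trace:
`n = 49` → n = 49
`b = n + 49` → b = 98
`n = n * 2` → n = 98
So n = 98

Answer: 98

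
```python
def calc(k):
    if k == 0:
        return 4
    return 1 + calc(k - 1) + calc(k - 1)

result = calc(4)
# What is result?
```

calc(k) = 1 + 2·calc(k-1), calc(0)=4. Closed form: (4+1)·2^4 - 1 = 79.

Answer: 79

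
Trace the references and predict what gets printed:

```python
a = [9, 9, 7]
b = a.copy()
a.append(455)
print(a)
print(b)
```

Key concept: list.copy() creates independent copy.
Step by step:
`a = [9, 9, 7]` → a = [9, 9, 7]
`b = a.copy()` → b = [9, 9, 7]
`a.append(455)` → a = [9, 9, 7, 455]
`print(a)` → prints [9, 9, 7, 455]
`print(b)` → prints [9, 9, 7]

Answer:
[9, 9, 7, 455]
[9, 9, 7]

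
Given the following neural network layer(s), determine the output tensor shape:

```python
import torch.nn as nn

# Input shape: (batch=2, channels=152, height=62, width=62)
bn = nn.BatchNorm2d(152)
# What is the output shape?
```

Input: (2, 152, 62, 62) -> Output: (2, 152, 62, 62)

Answer: (2, 152, 62, 62)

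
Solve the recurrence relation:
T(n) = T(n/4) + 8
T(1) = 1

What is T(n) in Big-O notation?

Each step divides n by 4 and adds 8. After log_4(n) steps we reach T(1)=1. So T(n) = 8·log_4(n) + 1 = O(log n).

Answer: O(log n)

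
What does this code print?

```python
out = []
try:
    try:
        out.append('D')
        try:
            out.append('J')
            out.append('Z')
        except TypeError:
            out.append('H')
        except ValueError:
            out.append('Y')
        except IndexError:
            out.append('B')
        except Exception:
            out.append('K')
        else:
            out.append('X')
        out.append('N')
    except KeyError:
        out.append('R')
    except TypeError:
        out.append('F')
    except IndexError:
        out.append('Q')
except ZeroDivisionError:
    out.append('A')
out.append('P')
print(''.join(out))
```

Execution trace: 'D' (try body) → 'J' (inner try body) → 'Z' (inner try body, no exception) → 'X' (inner else) → 'N' (try body, no exception) → 'P' (after the try/except). Output: DJZXNP

Answer: DJZXNP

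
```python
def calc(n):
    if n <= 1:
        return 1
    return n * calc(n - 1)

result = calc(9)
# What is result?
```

calc(9) = 9 * 8 * 7 * 6 * 5 * 4 * 3 * 2 * 1 = 362880

Answer: 362880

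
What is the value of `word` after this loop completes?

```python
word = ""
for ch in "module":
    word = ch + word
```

Reverse 'module'
`word` takes the values: "" → "m" → "om" → "dom" → "udom" → "ludom" → "eludom"

Answer: "eludom"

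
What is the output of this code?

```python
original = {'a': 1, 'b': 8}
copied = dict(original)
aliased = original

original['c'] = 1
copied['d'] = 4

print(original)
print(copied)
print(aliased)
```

Key concept: dict() creates copy, assignment creates alias.
Step by step:
`original = {'a': 1, 'b': 8}` → original = {'a': 1, 'b': 8}
`copied = dict(original)` → copied = {'a': 1, 'b': 8}
`aliased = original` → aliased = {'a': 1, 'b': 8} (same object as original)
`original['c'] = 1` → original = {'a': 1, 'b': 8, 'c': 1} (same object as aliased); aliased = {'a': 1, 'b': 8, 'c': 1} (same object as original)
`copied['d'] = 4` → copied = {'a': 1, 'b': 8, 'd': 4}
`print(original)` → prints {'a': 1, 'b': 8, 'c': 1}
`print(copied)` → prints {'a': 1, 'b': 8, 'd': 4}
`print(aliased)` → prints {'a': 1, 'b': 8, 'c': 1}

Answer:
{'a': 1, 'b': 8, 'c': 1}
{'a': 1, 'b': 8, 'd': 4}
{'a': 1, 'b': 8, 'c': 1}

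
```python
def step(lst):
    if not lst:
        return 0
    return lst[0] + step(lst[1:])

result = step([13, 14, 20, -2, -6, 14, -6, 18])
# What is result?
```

13 + 14 + 20 + (-2) + (-6) + 14 + (-6) + 18 + 0 = 65

Answer: 65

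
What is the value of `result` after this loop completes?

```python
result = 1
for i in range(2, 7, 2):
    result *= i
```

Product of even numbers 2 to 6
`result` takes the values: 1 → 2 → 8 → 48

Answer: 48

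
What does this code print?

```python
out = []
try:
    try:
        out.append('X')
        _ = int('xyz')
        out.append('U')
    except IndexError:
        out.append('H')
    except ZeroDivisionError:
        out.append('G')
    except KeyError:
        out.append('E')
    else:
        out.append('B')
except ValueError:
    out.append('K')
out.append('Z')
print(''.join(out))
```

Execution trace: 'X' (inner try body) → 'K' (outer except ValueError) → 'Z' (after the try/except). Output: XKZ

Answer: XKZ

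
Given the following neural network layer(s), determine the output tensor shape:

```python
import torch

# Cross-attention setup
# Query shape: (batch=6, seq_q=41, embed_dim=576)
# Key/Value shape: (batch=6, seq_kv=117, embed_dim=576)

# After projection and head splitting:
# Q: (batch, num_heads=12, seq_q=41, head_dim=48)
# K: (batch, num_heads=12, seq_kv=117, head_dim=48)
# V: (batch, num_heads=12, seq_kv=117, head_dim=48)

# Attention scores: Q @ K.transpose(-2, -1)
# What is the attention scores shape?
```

Input: (6, 41, 576) -> Output: (6, 12, 41, 117)

Answer: (6, 12, 41, 117)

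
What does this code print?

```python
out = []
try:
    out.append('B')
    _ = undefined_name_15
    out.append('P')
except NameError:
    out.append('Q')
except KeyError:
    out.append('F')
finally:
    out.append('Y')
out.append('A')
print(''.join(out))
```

Execution trace: 'B' (try body) → 'Q' (except NameError) → 'Y' (finally) → 'A' (after the try/except). Output: BQYA

Answer: BQYA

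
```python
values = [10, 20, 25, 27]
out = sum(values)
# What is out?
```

Trace:
`values = [10, 20, 25, 27]` → values = [10, 20, 25, 27]
`out = sum(values)` → out = 82
So out = 82

Answer: 82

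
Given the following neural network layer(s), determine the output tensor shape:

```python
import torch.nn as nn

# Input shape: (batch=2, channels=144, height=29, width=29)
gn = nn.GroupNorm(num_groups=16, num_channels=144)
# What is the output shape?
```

Input: (2, 144, 29, 29) -> Output: (2, 144, 29, 29)

Answer: (2, 144, 29, 29)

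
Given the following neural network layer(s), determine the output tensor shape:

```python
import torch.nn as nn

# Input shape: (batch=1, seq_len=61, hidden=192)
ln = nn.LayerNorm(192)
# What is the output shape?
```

Input: (1, 61, 192) -> Output: (1, 61, 192)

Answer: (1, 61, 192)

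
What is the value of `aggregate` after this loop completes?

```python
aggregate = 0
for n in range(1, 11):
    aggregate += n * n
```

Sum of squares 1² to 10² = 385
`aggregate` takes the values: 0 → 1 → 5 → 14 → 30 → 55 → 91 → 140 → 204 → 285 → 385

Answer: 385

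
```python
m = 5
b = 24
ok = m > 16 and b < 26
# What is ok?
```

Trace:
`m = 5` → m = 5
`b = 24` → b = 24
`ok = m > 16 and b < 26` → ok = False
So ok = False

Answer: False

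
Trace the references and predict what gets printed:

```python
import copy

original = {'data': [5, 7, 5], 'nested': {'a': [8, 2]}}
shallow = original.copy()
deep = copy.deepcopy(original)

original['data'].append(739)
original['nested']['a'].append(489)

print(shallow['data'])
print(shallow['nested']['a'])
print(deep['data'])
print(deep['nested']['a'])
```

Key concept: comparing shallow vs deep copy.
Step by step:
`original = {'data': [5, 7, 5], 'nested': {'a': [8, 2]}}` → original = {'data': [5, 7, 5], 'nested': {'a': [8, 2]}}
`shallow = original.copy()` → shallow = {'data': [5, 7, 5], 'nested': {'a': [8, 2]}}
`deep = copy.deepcopy(original)` → deep = {'data': [5, 7, 5], 'nested': {'a': [8, 2]}}
`original['data'].append(739)` → original = {'data': [5, 7, 5, 739], 'nested': {'a': [8, 2]}}; shallow = {'data': [5, 7, 5, 739], 'nested': {'a': [8, 2]}}
`original['nested']['a'].append(489)` → original = {'data': [5, 7, 5, 739], 'nested': {'a': [8, 2, 489]}}; shallow = {'data': [5, 7, 5, 739], 'nested': {'a': [8, 2, 489]}}
`print(shallow['data'])` → prints [5, 7, 5, 739]
`print(shallow['nested']['a'])` → prints [8, 2, 489]
`print(deep['data'])` → prints [5, 7, 5]
`print(deep['nested']['a'])` → prints [8, 2]

Answer:
[5, 7, 5, 739]
[8, 2, 489]
[5, 7, 5]
[8, 2]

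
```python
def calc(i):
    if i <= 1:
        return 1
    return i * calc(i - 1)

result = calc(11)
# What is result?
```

calc(11) = 11 * 10 * 9 * 8 * 7 * 6 * 5 * 4 * 3 * 2 * 1 = 39916800

Answer: 39916800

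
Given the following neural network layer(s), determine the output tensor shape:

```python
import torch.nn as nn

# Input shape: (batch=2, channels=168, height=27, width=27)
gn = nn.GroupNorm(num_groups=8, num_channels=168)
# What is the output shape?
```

Input: (2, 168, 27, 27) -> Output: (2, 168, 27, 27)

Answer: (2, 168, 27, 27)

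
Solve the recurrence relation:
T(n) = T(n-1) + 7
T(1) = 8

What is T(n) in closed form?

Unrolling: T(n) = T(1) + 7·(n-1) = 8 + 7(n-1) = 7n + 1.

Answer: T(n) = 7n + 1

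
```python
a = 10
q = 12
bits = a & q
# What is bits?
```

Trace:
`a = 10` → a = 10
`q = 12` → q = 12
`bits = a & q` → bits = 8
So bits = 8

Answer: 8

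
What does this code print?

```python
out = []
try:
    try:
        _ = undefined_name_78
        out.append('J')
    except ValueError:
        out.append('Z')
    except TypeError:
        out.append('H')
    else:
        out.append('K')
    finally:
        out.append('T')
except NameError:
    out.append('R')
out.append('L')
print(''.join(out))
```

Execution trace: 'T' (finally) → 'R' (outer except NameError) → 'L' (after the try/except). Output: TRL

Answer: TRL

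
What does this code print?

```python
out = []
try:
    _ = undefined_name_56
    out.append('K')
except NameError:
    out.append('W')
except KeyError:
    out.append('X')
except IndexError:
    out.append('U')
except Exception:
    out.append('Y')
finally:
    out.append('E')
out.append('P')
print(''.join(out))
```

Execution trace: 'W' (except NameError) → 'E' (finally) → 'P' (after the try/except). Output: WEP

Answer: WEP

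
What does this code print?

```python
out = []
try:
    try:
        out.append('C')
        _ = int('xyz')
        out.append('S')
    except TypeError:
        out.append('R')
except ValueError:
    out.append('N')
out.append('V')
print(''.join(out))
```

Execution trace: 'C' (inner try body) → 'N' (outer except ValueError) → 'V' (after the try/except). Output: CNV

Answer: CNV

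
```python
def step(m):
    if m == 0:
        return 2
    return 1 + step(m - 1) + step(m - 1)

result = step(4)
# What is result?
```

step(m) = 1 + 2·step(m-1), step(0)=2. Closed form: (2+1)·2^4 - 1 = 47.

Answer: 47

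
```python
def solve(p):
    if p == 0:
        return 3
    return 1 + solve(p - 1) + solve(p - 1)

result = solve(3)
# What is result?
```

solve(p) = 1 + 2·solve(p-1), solve(0)=3. Closed form: (3+1)·2^3 - 1 = 31.

Answer: 31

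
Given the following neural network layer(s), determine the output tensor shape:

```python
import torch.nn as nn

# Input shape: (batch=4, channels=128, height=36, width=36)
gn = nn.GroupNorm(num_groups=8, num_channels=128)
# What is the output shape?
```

Input: (4, 128, 36, 36) -> Output: (4, 128, 36, 36)

Answer: (4, 128, 36, 36)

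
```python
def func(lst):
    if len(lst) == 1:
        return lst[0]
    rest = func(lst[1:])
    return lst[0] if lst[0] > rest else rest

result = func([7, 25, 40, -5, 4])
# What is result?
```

Recursive max over [7, 25, 40, -5, 4] = 40

Answer: 40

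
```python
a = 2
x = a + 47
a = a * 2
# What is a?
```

Trace:
`a = 2` → a = 2
`x = a + 47` → x = 49
`a = a * 2` → a = 4
So a = 4

Answer: 4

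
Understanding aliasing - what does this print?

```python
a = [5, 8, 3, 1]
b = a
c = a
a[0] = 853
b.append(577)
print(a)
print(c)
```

Key concept: multiple aliases.
Step by step:
`a = [5, 8, 3, 1]` → a = [5, 8, 3, 1]
`b = a` → b = [5, 8, 3, 1] (same object as a)
`c = a` → c = [5, 8, 3, 1] (same object as a, b)
`a[0] = 853` → a = [853, 8, 3, 1] (same object as b, c); b = [853, 8, 3, 1] (same object as a, c); c = [853, 8, 3, 1] (same object as a, b)
`b.append(577)` → a = [853, 8, 3, 1, 577] (same object as b, c); b = [853, 8, 3, 1, 577] (same object as a, c); c = [853, 8, 3, 1, 577] (same object as a, b)
`print(a)` → prints [853, 8, 3, 1, 577]
`print(c)` → prints [853, 8, 3, 1, 577]

Answer:
[853, 8, 3, 1, 577]
[853, 8, 3, 1, 577]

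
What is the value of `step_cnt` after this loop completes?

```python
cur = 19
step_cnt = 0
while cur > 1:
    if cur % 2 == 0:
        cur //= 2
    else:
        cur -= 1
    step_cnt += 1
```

Steps to reduce 19 to 1
`step_cnt` takes the values: 0 → 1 → 2 → 3 → 4 → 5 → 6

Answer: 6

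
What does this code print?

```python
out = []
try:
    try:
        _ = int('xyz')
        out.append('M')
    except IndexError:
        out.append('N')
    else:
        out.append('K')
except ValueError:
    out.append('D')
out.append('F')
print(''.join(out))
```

Execution trace: 'D' (outer except ValueError) → 'F' (after the try/except). Output: DF

Answer: DF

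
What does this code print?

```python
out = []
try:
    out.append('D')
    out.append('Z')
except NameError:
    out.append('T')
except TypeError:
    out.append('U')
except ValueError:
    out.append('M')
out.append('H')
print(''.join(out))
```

Execution trace: 'D' (try body) → 'Z' (try body, no exception) → 'H' (after the try/except). Output: DZH

Answer: DZH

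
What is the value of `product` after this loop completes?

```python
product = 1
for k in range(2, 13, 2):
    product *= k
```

Product of even numbers 2 to 12
`product` takes the values: 1 → 2 → 8 → 48 → 384 → 3840 → 46080

Answer: 46080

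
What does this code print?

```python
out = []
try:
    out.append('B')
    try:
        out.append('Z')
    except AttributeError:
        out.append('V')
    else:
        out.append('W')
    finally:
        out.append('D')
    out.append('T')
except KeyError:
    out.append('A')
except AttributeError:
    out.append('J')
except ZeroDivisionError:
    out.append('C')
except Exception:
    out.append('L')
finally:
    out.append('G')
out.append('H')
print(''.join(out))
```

Execution trace: 'B' (try body) → 'Z' (inner try body, no exception) → 'W' (inner else) → 'D' (inner finally) → 'T' (try body, no exception) → 'G' (finally) → 'H' (after the try/except). Output: BZWDTGH

Answer: BZWDTGH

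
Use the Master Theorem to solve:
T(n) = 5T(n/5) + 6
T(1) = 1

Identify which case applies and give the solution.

a=5, b=5, f(n)=6. log_5(5) = 1. Since c=0 < 1, Case 1 applies: T(n) = Θ(n^log_b(a)) = O(n).

Answer: O(n) - Case 1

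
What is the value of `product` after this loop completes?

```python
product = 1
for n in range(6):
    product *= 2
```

2^6 = 64
`product` takes the values: 1 → 2 → 4 → 8 → 16 → 32 → 64

Answer: 64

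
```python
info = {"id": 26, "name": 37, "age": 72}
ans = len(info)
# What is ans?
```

Trace:
`info = {"id": 26, "name": 37, "age": 72}` → info = {'id': 26, 'name': 37, 'age': 72}
`ans = len(info)` → ans = 3
So ans = 3

Answer: 3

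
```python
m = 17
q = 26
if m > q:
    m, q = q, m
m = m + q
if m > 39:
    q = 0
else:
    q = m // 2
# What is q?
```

Trace:
`m = 17` → m = 17
`q = 26` → q = 26
`if m > q: ...` → m > q is False → no variable changes
`m = m + q` → m = 43
`if m > 39: ...` → m > 39 is True → q = 0
So q = 0

Answer: 0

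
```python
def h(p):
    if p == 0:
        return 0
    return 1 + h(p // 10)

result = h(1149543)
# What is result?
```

Count of digits of 1149543: 7

Answer: 7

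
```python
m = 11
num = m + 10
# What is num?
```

Trace:
`m = 11` → m = 11
`num = m + 10` → num = 21
So num = 21

Answer: 21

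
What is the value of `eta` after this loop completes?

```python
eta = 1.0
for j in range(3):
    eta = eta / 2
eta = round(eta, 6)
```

Halving LR 3 times: 1 / 2^3
`eta` takes the values: 1.0 → 0.5 → 0.25 → 0.125

Answer: 0.125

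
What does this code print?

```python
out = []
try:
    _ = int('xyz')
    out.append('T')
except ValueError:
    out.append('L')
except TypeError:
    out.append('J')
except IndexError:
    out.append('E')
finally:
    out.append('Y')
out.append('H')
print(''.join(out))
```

Execution trace: 'L' (except ValueError) → 'Y' (finally) → 'H' (after the try/except). Output: LYH

Answer: LYH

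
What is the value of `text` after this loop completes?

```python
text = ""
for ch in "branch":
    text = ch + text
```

Reverse 'branch'
`text` takes the values: "" → "b" → "rb" → "arb" → "narb" → "cnarb" → "hcnarb"

Answer: "hcnarb"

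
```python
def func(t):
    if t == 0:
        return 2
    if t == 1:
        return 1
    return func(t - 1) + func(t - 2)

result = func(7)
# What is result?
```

Build up from base cases: func(0)=2, func(1)=1, func(2)=3, func(3)=4, func(4)=7, func(5)=11, func(6)=18, ..., func(7)=29

Answer: 29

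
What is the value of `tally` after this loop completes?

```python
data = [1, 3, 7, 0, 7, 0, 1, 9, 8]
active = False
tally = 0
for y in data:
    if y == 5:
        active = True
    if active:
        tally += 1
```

Count elements after first 5 in [1, 3, 7, 0, 7, 0, 1, 9, 8]
`tally` takes the values: 0

Answer: 0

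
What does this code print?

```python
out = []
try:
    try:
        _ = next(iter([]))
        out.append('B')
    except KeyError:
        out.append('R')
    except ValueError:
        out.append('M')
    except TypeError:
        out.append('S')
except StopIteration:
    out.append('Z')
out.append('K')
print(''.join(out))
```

Execution trace: 'Z' (outer except StopIteration) → 'K' (after the try/except). Output: ZK

Answer: ZK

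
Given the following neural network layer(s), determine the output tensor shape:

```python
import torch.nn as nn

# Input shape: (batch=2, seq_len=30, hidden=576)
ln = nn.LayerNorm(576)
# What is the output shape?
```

Input: (2, 30, 576) -> Output: (2, 30, 576)

Answer: (2, 30, 576)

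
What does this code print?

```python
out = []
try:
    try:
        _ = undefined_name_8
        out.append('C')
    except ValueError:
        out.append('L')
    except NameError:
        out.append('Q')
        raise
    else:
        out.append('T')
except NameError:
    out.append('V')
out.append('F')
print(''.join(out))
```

Execution trace: 'Q' (inner except NameError) → 'V' (outer except NameError) → 'F' (after the try/except). Output: QVF

Answer: QVF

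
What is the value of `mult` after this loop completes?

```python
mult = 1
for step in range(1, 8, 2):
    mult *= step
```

Product of 1, 3, 5, ... up to 7
`mult` takes the values: 1 → 3 → 15 → 105

Answer: 105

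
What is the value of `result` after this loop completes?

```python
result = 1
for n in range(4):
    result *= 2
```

2^4 = 16
`result` takes the values: 1 → 2 → 4 → 8 → 16

Answer: 16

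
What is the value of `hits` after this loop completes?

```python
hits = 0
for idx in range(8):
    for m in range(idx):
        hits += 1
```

Triangle number: 0+1+2+...+7
`hits` takes the values: 0 → 1 → 2 → 3 → 4 → 5 → 6 → 7 → 8 → 9 → 10 → 11 → 12 → 13 → 14 → 15 → 16 → 17 → 18 → 19 → 20 → 21 → 22 → 23 → 24 → 25 → 26 → 27 → 28

Answer: 28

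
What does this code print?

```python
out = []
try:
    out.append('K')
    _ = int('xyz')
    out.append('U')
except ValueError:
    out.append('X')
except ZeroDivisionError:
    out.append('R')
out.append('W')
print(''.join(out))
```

Execution trace: 'K' (try body) → 'X' (except ValueError) → 'W' (after the try/except). Output: KXW

Answer: KXW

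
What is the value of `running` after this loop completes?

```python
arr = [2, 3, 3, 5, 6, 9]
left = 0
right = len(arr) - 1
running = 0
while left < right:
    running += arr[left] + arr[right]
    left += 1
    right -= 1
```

Sum of pairs from ends
`running` takes the values: 0 → 11 → 20 → 28

Answer: 28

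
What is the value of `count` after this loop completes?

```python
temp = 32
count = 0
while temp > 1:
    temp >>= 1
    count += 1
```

Count right shifts until 1
`count` takes the values: 0 → 1 → 2 → 3 → 4 → 5

Answer: 5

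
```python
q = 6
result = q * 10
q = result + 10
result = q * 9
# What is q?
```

Trace:
`q = 6` → q = 6
`result = q * 10` → result = 60
`q = result + 10` → q = 70
`result = q * 9` → result = 630
So q = 70

Answer: 70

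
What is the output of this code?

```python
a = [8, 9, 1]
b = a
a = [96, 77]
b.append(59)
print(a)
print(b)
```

Key concept: rebinding vs mutation: a is rebound to a new list, b still points at the original.
Step by step:
`a = [8, 9, 1]` → a = [8, 9, 1]
`b = a` → b = [8, 9, 1] (same object as a)
`a = [96, 77]` → a = [96, 77]
`b.append(59)` → b = [8, 9, 1, 59]
`print(a)` → prints [96, 77]
`print(b)` → prints [8, 9, 1, 59]

Answer:
[96, 77]
[8, 9, 1, 59]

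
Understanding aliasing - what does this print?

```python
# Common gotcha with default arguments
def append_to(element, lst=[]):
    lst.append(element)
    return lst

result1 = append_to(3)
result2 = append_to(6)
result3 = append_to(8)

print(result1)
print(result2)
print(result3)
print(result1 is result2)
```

Key concept: mutable default argument gotcha.
Step by step:
`result1 = append_to(3)` → result1 = [3]
`result2 = append_to(6)` → result1 = [3, 6] (same object as result2); result2 = [3, 6] (same object as result1)
`result3 = append_to(8)` → result1 = [3, 6, 8] (same object as result2, result3); result2 = [3, 6, 8] (same object as result1, result3); result3 = [3, 6, 8] (same object as result1, result2)
`print(result1)` → prints [3, 6, 8]
`print(result2)` → prints [3, 6, 8]
`print(result3)` → prints [3, 6, 8]
`print(result1 is result2)` → prints True

Answer:
[3, 6, 8]
[3, 6, 8]
[3, 6, 8]
True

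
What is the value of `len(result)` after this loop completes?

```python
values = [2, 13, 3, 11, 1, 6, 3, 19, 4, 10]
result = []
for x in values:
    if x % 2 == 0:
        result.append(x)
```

Count even numbers in [2, 13, 3, 11, 1, 6, 3, 19, 4, 10]
`result` takes the values: [] → [2] → [2, 6] → [2, 6, 4] → [2, 6, 4, 10]
So `len(result)` = 4

Answer: 4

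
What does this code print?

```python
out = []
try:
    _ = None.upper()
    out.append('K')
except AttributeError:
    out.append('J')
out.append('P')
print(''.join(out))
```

Execution trace: 'J' (except AttributeError) → 'P' (after the try/except). Output: JP

Answer: JP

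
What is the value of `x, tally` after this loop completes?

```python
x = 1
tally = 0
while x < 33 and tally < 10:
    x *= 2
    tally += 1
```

Double until >= 33 or 10 iterations
`x, tally` takes the values: (1, 0) → (2, 0) → (2, 1) → (4, 1) → (4, 2) → (8, 2) → (8, 3) → (16, 3) → (16, 4) → (32, 4) → (32, 5) → (64, 5) → (64, 6)

Answer: 64, 6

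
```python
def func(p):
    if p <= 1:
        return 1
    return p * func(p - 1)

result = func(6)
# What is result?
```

func(6) = 6 * 5 * 4 * 3 * 2 * 1 = 720

Answer: 720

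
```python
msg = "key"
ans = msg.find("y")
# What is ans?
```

Trace:
`msg = "key"` → msg = 'key'
`ans = msg.find("y")` → ans = 2
So ans = 2

Answer: 2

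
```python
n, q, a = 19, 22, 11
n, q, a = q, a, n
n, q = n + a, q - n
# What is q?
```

Trace:
`n, q, a = 19, 22, 11` → n = 19; q = 22; a = 11
`n, q, a = q, a, n` → n = 22; q = 11; a = 19
`n, q = n + a, q - n` → n = 41; q = -11
So q = -11

Answer: -11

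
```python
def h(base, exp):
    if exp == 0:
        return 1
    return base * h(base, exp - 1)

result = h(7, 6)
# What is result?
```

h(7, 6) = 7 * 7 * 7 * 7 * 7 * 7 = 117649

Answer: 117649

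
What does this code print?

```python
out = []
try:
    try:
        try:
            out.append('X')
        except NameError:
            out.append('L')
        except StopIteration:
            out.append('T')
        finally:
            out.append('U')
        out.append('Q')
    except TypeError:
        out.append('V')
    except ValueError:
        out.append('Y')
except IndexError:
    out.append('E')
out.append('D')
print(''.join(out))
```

Execution trace: 'X' (inner try body, no exception) → 'U' (inner finally) → 'Q' (try body, no exception) → 'D' (after the try/except). Output: XUQD

Answer: XUQD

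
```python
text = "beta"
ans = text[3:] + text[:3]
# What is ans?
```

Trace:
`text = "beta"` → text = 'beta'
`ans = text[3:] + text[:3]` → ans = 'abet'
So ans = 'abet'

Answer: 'abet'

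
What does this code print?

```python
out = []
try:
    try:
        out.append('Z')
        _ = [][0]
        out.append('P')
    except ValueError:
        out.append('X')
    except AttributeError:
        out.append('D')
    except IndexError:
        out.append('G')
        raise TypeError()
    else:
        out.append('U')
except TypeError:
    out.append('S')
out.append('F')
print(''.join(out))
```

Execution trace: 'Z' (inner try body) → 'G' (inner except IndexError) → 'S' (outer except TypeError) → 'F' (after the try/except). Output: ZGSF

Answer: ZGSF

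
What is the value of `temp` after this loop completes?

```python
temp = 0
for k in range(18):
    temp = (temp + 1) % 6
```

Increment mod 6, 18 times = 0
`temp` takes the values: 0 → 1 → 2 → 3 → 4 → 5 → 0 → 1 → 2 → 3 → 4 → 5 → 0 → 1 → 2 → 3 → 4 → 5 → 0

Answer: 0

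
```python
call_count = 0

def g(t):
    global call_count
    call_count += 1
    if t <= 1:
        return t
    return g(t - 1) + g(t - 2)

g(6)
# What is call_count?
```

Calls(t) = 1 + Calls(t-1) + Calls(t-2); Calls(0)=Calls(1)=1. For t=6 this gives 25.

Answer: 25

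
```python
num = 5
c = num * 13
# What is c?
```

Trace:
`num = 5` → num = 5
`c = num * 13` → c = 65
So c = 65

Answer: 65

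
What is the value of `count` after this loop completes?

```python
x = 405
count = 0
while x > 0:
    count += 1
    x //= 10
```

Count digits by repeated division by 10
`count` takes the values: 0 → 1 → 2 → 3

Answer: 3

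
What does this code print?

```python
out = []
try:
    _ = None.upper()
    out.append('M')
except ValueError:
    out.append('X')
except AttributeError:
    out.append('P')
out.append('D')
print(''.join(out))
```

Execution trace: 'P' (except AttributeError) → 'D' (after the try/except). Output: PD

Answer: PD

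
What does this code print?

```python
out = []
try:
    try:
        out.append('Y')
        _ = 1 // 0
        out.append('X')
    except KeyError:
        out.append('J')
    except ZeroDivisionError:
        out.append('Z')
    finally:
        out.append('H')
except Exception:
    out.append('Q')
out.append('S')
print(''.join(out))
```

Execution trace: 'Y' (inner try body) → 'Z' (inner except ZeroDivisionError) → 'H' (inner finally) → 'S' (after the try/except). Output: YZHS

Answer: YZHS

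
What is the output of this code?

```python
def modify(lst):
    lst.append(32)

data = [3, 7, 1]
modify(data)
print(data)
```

Key concept: function modifies passed list.
Step by step:
`data = [3, 7, 1]` → data = [3, 7, 1]
`modify(data)` → data = [3, 7, 1, 32]
`print(data)` → prints [3, 7, 1, 32]

Answer: [3, 7, 1, 32]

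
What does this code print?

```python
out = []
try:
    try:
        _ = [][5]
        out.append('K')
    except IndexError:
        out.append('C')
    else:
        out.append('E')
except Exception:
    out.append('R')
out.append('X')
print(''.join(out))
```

Execution trace: 'C' (inner except IndexError) → 'X' (after the try/except). Output: CX

Answer: CX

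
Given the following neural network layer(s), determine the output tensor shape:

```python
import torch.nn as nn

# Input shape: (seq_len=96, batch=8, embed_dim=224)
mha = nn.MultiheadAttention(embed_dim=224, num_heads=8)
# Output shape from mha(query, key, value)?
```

Input: (96, 8, 224) -> Output: (96, 8, 224)

Answer: (96, 8, 224)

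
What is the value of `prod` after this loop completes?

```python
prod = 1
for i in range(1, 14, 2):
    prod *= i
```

Product of 1, 3, 5, ... up to 13
`prod` takes the values: 1 → 3 → 15 → 105 → 945 → 10395 → 135135

Answer: 135135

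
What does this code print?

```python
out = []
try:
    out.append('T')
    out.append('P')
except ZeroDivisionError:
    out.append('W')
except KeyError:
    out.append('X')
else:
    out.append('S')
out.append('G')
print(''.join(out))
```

Execution trace: 'T' (try body) → 'P' (try body, no exception) → 'S' (else) → 'G' (after the try/except). Output: TPSG

Answer: TPSG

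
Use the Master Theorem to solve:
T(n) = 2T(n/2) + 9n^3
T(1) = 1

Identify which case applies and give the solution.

a=2, b=2, f(n)=9n^3. log_2(2) = 1. Since c=3 > 1 and the regularity condition holds (2(n/2)^3 = (2/2^3)n^3 with 2/2^3 < 1), Case 3 applies: T(n) = Θ(f(n)) = O(n^3).

Answer: O(n^3) - Case 3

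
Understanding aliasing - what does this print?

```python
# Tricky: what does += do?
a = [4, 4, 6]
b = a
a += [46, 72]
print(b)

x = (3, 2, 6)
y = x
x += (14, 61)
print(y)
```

Key concept: += behavior differs for mutable vs immutable.
Step by step:
`a = [4, 4, 6]` → a = [4, 4, 6]
`b = a` → b = [4, 4, 6] (same object as a)
`a += [46, 72]` → a = [4, 4, 6, 46, 72] (same object as b); b = [4, 4, 6, 46, 72] (same object as a)
`print(b)` → prints [4, 4, 6, 46, 72]
`x = (3, 2, 6)` → x = (3, 2, 6)
`y = x` → y = (3, 2, 6)
`x += (14, 61)` → x = (3, 2, 6, 14, 61)
`print(y)` → prints (3, 2, 6)

Answer:
[4, 4, 6, 46, 72]
(3, 2, 6)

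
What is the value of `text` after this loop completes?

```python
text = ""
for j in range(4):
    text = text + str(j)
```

Concatenate digits 0 to 3
`text` takes the values: "" → "0" → "01" → "012" → "0123"

Answer: "0123"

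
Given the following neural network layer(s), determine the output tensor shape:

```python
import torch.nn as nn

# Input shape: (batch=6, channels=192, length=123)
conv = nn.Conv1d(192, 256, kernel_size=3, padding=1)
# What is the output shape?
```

Input: (6, 192, 123) -> Output: (6, 256, 123)

Answer: (6, 256, 123)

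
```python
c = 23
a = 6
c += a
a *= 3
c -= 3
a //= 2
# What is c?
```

Trace:
`c = 23` → c = 23
`a = 6` → a = 6
`c += a` → c = 29
`a *= 3` → a = 18
`c -= 3` → c = 26
`a //= 2` → a = 9
So c = 26

Answer: 26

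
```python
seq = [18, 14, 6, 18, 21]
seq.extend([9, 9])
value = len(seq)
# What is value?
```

Trace:
`seq = [18, 14, 6, 18, 21]` → seq = [18, 14, 6, 18, 21]
`seq.extend([9, 9])` → seq = [18, 14, 6, 18, 21, 9, 9]
`value = len(seq)` → value = 7
So value = 7

Answer: 7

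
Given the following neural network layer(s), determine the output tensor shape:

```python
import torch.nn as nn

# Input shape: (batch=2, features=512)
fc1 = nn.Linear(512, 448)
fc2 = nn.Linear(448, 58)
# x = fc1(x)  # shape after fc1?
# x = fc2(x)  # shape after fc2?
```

Input: (2, 512) -> after fc1: (2, 448) -> Output: (2, 58)

Answer: (2, 58)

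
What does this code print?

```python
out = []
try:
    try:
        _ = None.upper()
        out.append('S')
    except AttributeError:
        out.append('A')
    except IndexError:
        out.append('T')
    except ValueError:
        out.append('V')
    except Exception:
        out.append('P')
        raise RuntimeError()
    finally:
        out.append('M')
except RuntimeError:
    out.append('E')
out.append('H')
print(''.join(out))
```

Execution trace: 'A' (inner except AttributeError) → 'M' (inner finally) → 'H' (after the try/except). Output: AMH

Answer: AMH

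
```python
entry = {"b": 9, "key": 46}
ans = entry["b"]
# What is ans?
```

Trace:
`entry = {"b": 9, "key": 46}` → entry = {'b': 9, 'key': 46}
`ans = entry["b"]` → ans = 9
So ans = 9

Answer: 9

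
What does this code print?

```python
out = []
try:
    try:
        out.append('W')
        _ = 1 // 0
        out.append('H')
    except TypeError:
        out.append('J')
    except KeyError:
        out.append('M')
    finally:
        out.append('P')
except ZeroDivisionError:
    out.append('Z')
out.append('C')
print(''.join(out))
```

Execution trace: 'W' (try body) → 'P' (finally) → 'Z' (outer except ZeroDivisionError) → 'C' (after the try/except). Output: WPZC

Answer: WPZC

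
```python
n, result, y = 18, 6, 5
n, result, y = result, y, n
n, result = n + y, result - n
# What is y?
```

Trace:
`n, result, y = 18, 6, 5` → n = 18; result = 6; y = 5
`n, result, y = result, y, n` → n = 6; result = 5; y = 18
`n, result = n + y, result - n` → n = 24; result = -1
So y = 18

Answer: 18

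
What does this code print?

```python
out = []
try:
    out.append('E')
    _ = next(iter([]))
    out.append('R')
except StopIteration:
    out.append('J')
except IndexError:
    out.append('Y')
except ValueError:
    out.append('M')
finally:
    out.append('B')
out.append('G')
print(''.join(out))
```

Execution trace: 'E' (try body) → 'J' (except StopIteration) → 'B' (finally) → 'G' (after the try/except). Output: EJBG

Answer: EJBG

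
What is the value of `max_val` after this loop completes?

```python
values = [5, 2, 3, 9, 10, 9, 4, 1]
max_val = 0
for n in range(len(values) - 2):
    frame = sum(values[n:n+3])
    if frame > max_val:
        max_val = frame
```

Max sum of 3-element window in [5, 2, 3, 9, 10, 9, 4, 1]
`max_val` takes the values: 0 → 10 → 14 → 22 → 28

Answer: 28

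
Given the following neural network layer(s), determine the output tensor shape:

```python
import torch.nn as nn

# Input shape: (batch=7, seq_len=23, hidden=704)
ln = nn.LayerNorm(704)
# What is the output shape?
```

Input: (7, 23, 704) -> Output: (7, 23, 704)

Answer: (7, 23, 704)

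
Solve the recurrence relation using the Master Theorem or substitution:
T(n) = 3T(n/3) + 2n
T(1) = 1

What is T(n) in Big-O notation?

By Master Theorem: a=3, b=3, f(n)=2n. Since log_3(3) = 1 and f(n) = Θ(n^1), Case 2 applies. T(n) = O(n log n).

Answer: O(n log n)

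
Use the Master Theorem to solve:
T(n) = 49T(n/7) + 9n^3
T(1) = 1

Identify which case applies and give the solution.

a=49, b=7, f(n)=9n^3. log_7(49) = 2. Since c=3 > 2 and the regularity condition holds (49(n/7)^3 = (49/7^3)n^3 with 49/7^3 < 1), Case 3 applies: T(n) = Θ(f(n)) = O(n^3).

Answer: O(n^3) - Case 3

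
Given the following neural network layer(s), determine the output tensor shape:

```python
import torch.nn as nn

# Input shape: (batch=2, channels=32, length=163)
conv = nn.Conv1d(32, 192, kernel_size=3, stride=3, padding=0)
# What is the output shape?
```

Input: (2, 32, 163) -> Output: (2, 192, 54)

Answer: (2, 192, 54)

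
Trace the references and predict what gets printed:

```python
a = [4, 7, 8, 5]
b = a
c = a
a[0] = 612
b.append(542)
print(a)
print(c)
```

Key concept: multiple aliases.
Step by step:
`a = [4, 7, 8, 5]` → a = [4, 7, 8, 5]
`b = a` → b = [4, 7, 8, 5] (same object as a)
`c = a` → c = [4, 7, 8, 5] (same object as a, b)
`a[0] = 612` → a = [612, 7, 8, 5] (same object as b, c); b = [612, 7, 8, 5] (same object as a, c); c = [612, 7, 8, 5] (same object as a, b)
`b.append(542)` → a = [612, 7, 8, 5, 542] (same object as b, c); b = [612, 7, 8, 5, 542] (same object as a, c); c = [612, 7, 8, 5, 542] (same object as a, b)
`print(a)` → prints [612, 7, 8, 5, 542]
`print(c)` → prints [612, 7, 8, 5, 542]

Answer:
[612, 7, 8, 5, 542]
[612, 7, 8, 5, 542]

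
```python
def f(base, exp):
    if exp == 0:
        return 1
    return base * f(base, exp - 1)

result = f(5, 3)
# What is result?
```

f(5, 3) = 5 * 5 * 5 = 125

Answer: 125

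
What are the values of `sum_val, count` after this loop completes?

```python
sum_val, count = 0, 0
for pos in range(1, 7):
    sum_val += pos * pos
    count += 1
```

Sum of squares and count
`sum_val, count` takes the values: (0, 0) → (1, 0) → (1, 1) → (5, 1) → (5, 2) → (14, 2) → (14, 3) → (30, 3) → (30, 4) → (55, 4) → (55, 5) → (91, 5) → (91, 6)

Answer: 91, 6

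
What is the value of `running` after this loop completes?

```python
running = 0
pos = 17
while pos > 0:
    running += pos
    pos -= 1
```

Sum 17 down to 1
`running` takes the values: 0 → 17 → 33 → 48 → 62 → 75 → 87 → 98 → 108 → 117 → 125 → 132 → 138 → 143 → 147 → 150 → 152 → 153

Answer: 153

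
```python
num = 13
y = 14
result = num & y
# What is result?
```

Trace:
`num = 13` → num = 13
`y = 14` → y = 14
`result = num & y` → result = 12
So result = 12

Answer: 12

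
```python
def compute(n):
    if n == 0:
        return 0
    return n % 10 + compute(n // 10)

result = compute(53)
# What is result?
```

Sum of digits of 53: 3 + 5 = 8

Answer: 8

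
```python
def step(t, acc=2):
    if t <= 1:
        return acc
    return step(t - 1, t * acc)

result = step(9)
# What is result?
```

Accumulator trace (n, acc): (9, 2) -> (8, 18) -> (7, 144) -> (6, 1008) -> (5, 6048) -> (4, 30240) -> (3, 120960) -> (2, 362880) -> (1, 725760) -> return 725760

Answer: 725760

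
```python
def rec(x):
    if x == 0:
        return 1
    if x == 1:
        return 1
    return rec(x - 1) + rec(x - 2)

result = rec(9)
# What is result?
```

Build up from base cases: rec(0)=1, rec(1)=1, rec(2)=2, rec(3)=3, rec(4)=5, rec(5)=8, rec(6)=13, ..., rec(9)=55

Answer: 55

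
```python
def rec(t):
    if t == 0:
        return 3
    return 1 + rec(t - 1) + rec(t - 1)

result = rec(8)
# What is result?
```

rec(t) = 1 + 2·rec(t-1), rec(0)=3. Closed form: (3+1)·2^8 - 1 = 1023.

Answer: 1023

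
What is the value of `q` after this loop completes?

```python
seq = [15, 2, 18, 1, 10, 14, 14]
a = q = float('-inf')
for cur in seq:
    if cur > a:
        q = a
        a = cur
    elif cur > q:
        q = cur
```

Second largest (with repeats) in [15, 2, 18, 1, 10, 14, 14]
`q` takes the values: -inf → 2 → 15

Answer: 15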